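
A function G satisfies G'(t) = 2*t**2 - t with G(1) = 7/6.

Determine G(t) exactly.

G(t) = 2*t**3/3 - t**2/2 + 1

Integrate term by term and add the pieces.
A general antiderivative is 2*t**3/3 - t**2/2 + C.
The condition gives C = 7/6 - (1/6) = 1.
So G(t) = 2*t**3/3 - t**2/2 + 1.
Check: d/dt[2*t**3/3 - t**2/2 + 1] = 2*t**2 - t = G'(t).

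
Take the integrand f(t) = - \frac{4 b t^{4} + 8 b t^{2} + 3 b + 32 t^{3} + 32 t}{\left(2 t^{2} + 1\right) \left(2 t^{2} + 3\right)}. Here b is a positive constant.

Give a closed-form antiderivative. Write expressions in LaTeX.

Recover f(t) by differentiating a candidate F(t); any mismatch rules it out.
Check: d/dt[- b t - 2 \log{\left(2 t^{4} + 4 t^{2} + \frac{3}{2} \right)}] = \frac{- 4 b t^{4} - 8 b t^{2} - 3 b - 32 t^{3} - 32 t}{4 t^{4} + 8 t^{2} + 3}, which equals f(t).

An antiderivative is F(t) = - b t - 2 \log{\left(2 t^{4} + 4 t^{2} + \frac{3}{2} \right)}.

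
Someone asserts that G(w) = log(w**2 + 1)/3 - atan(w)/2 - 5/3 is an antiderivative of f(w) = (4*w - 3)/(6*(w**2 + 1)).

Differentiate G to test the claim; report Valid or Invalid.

Valid. The derivative of G reproduces f.

d/dw[G] = (4*w - 3)/(6*w**2 + 6)
This equals f(w) exactly, so the claim holds.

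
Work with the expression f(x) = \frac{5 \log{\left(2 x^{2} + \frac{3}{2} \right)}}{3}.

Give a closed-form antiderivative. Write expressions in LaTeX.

Differentiate the proposed F(x) back; it has to land on f(x) exactly.
Check: d/dx[\frac{5 x \log{\left(2 x^{2} + \frac{3}{2} \right)}}{3} - \frac{10 x}{3} + \frac{5 \sqrt{3} \operatorname{atan}{\left(\frac{2 \sqrt{3} x}{3} \right)}}{3}] = \frac{5 \log{\left(2 x^{2} + \frac{3}{2} \right)}}{3} = f(x).

An antiderivative is F(x) = \frac{5 x \log{\left(2 x^{2} + \frac{3}{2} \right)}}{3} - \frac{10 x}{3} + \frac{5 \sqrt{3} \operatorname{atan}{\left(\frac{2 \sqrt{3} x}{3} \right)}}{3}.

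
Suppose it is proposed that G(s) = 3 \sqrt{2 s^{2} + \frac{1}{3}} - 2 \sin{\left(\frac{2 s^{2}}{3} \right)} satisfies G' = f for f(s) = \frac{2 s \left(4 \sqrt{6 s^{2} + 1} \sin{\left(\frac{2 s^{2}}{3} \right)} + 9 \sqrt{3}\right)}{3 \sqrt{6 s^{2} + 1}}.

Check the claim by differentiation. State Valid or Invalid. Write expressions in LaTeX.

d/ds[G] = \frac{- 8 s \sqrt{6 s^{2} + 1} \cos{\left(\frac{2 s^{2}}{3} \right)} + 18 \sqrt{3} s}{3 \sqrt{6 s^{2} + 1}}
d/ds[G] - f(s) = - \frac{8 s \sin{\left(\frac{2 s^{2}}{3} \right)}}{3} - \frac{8 s \cos{\left(\frac{2 s^{2}}{3} \right)}}{3} != 0.

Invalid: d/ds[G] - f = - \frac{8 s \sin{\left(\frac{2 s^{2}}{3} \right)}}{3} - \frac{8 s \cos{\left(\frac{2 s^{2}}{3} \right)}}{3}, which is not 0.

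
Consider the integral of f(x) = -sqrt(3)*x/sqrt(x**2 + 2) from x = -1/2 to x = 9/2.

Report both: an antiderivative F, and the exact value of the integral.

The substitution u = 3*x**2 + 6 works: f is exactly (dF/du)*(du/dx) for that inner function.
F(x) = -sqrt(3*x**2 + 6) is an antiderivative of f.
Check: d/dx[-sqrt(3*x**2 + 6)] = -sqrt(3)*x/sqrt(x**2 + 2) = f(x).
F(9/2) = -sqrt(267)/2; F(-1/2) = -3*sqrt(3)/2.
Integral = F(9/2) - F(-1/2) = -sqrt(267)/2 + 3*sqrt(3)/2.

Antiderivative: F(x) = -sqrt(3*x**2 + 6); value = -sqrt(267)/2 + 3*sqrt(3)/2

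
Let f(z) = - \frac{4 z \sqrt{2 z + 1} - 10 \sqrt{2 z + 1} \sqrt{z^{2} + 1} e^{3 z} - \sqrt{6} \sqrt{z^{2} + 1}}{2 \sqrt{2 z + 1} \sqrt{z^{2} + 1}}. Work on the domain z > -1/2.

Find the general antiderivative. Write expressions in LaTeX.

Differentiate the proposed F(z) back; it has to land on f(z) exactly.
Check: d/dz[\sqrt{3 z + \frac{3}{2}} - 2 \sqrt{z^{2} + 1} + \frac{5 e^{3 z}}{3}] = \frac{- 4 z \sqrt{2 z + 1} + 10 \sqrt{2 z + 1} \sqrt{z^{2} + 1} e^{3 z} + \sqrt{6} \sqrt{z^{2} + 1}}{2 \sqrt{2 z + 1} \sqrt{z^{2} + 1}}, which equals f(z).

F(z) = \sqrt{3 z + \frac{3}{2}} - 2 \sqrt{z^{2} + 1} + \frac{5 e^{3 z}}{3} + C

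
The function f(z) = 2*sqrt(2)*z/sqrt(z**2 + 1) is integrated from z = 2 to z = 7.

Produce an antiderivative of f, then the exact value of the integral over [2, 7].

Antiderivative: F(z) = 2*sqrt(2)*sqrt(z**2 + 1); value = 20 - 2*sqrt(10)

f matches the chain-rule pattern g'(h)*h' with inner function h(z) = 2*z**2 + 2; substituting u = h(z) collapses the integral.
F(z) = 2*sqrt(2)*sqrt(z**2 + 1) is an antiderivative of f.
Check: d/dz[2*sqrt(2)*sqrt(z**2 + 1)] = 2*sqrt(2)*z/sqrt(z**2 + 1) = f(z).
F(7) = 20; F(2) = 2*sqrt(10).
Integral = F(7) - F(2) = 20 - 2*sqrt(10).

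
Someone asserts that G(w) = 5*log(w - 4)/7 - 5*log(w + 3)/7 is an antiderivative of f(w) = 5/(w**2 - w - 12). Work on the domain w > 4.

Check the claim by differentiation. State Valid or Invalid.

d/dw[G] = 5/(w**2 - w - 12)
This equals f(w) exactly, so the claim holds.

Valid - differentiating G returns exactly f.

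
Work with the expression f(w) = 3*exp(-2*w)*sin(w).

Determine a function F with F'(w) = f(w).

An antiderivative is F(w) = (-6*sin(w) - 3*cos(w))*exp(-2*w)/5.

For F(w) to be correct the identity F'(w) - f(w) = 0 must hold.
Check: d/dw[(-6*sin(w) - 3*cos(w))*exp(-2*w)/5] = 3*exp(-2*w)*sin(w) = f(w).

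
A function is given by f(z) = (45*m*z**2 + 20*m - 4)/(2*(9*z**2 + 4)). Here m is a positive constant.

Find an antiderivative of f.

An antiderivative is F(z) = 5*m*z/2 - atan(3*z/2)/3.

Whatever form F(z) takes, F'(z) = f(z) is non-negotiable.
Check: d/dz[5*m*z/2 - atan(3*z/2)/3] = (45*m*z**2 + 20*m - 4)/(18*z**2 + 8), which equals f(z).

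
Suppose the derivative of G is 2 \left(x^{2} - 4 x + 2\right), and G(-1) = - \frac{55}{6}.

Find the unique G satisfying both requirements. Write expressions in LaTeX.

A first test for any G(x): its x-derivative must equal the given G'(x).
A general antiderivative is \frac{2 x^{3}}{3} - 4 x^{2} + 4 x - \frac{3}{2} + C.
The condition gives C = - \frac{55}{6} - (- \frac{61}{6}) = 1.
So G(x) = \frac{4 x^{3} - 24 x^{2} + 24 x - 3}{6}.
Check: d/dx[\frac{4 x^{3} - 24 x^{2} + 24 x - 3}{6}] = 2 x^{2} - 8 x + 4, which equals G'(x).

G(x) = \frac{4 x^{3} - 24 x^{2} + 24 x - 3}{6}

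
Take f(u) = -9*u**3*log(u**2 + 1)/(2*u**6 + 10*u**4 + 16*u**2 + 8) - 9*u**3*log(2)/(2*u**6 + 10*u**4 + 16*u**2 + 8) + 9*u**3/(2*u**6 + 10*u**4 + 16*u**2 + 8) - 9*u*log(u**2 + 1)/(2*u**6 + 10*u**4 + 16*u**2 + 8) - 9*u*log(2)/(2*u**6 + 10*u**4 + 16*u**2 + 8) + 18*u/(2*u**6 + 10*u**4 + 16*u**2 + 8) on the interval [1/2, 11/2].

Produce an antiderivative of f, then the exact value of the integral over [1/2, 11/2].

f has the shape v'r + vr' for v = 9/(4*(u**2 + 2)) and r = log(2*u**2 + 2) — it is the derivative of the product v*r.
F(u) = 9*log(2*u**2 + 2)/(4*u**2 + 8) is an antiderivative of f.
Check: d/du[9*log(2*u**2 + 2)/(4*u**2 + 8)] = (-9*u**3*log(u**2 + 1) - 9*u**3*log(2) + 9*u**3 - 9*u*log(u**2 + 1) - 9*u*log(2) + 18*u)/(2*u**6 + 10*u**4 + 16*u**2 + 8), which equals f(u).
F(11/2) = 3*log(125/2)/43; F(1/2) = log(5/2).
Integral = F(11/2) - F(1/2) = -log(5/2) + 3*log(125/2)/43.

Antiderivative: F(u) = 9*log(2*u**2 + 2)/(4*u**2 + 8); value = -log(5/2) + 3*log(125/2)/43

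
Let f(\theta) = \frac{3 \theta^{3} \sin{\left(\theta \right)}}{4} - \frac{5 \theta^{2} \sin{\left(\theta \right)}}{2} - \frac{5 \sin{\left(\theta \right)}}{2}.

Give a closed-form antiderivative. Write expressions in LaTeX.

An antiderivative is F(\theta) = - \frac{3 \theta^{3} \cos{\left(\theta \right)}}{4} + \frac{9 \theta^{2} \sin{\left(\theta \right)}}{4} + \frac{5 \theta^{2} \cos{\left(\theta \right)}}{2} - 5 \theta \sin{\left(\theta \right)} + \frac{9 \theta \cos{\left(\theta \right)}}{2} - \frac{9 \sin{\left(\theta \right)}}{2} - \frac{5 \cos{\left(\theta \right)}}{2}.

Integrate term by term and add the pieces.
Check: d/d\theta[- \frac{3 \theta^{3} \cos{\left(\theta \right)}}{4} + \frac{9 \theta^{2} \sin{\left(\theta \right)}}{4} + \frac{5 \theta^{2} \cos{\left(\theta \right)}}{2} - 5 \theta \sin{\left(\theta \right)} + \frac{9 \theta \cos{\left(\theta \right)}}{2} - \frac{9 \sin{\left(\theta \right)}}{2} - \frac{5 \cos{\left(\theta \right)}}{2}] = \frac{3 \theta^{3} \sin{\left(\theta \right)}}{4} - \frac{5 \theta^{2} \sin{\left(\theta \right)}}{2} - \frac{5 \sin{\left(\theta \right)}}{2} = f(\theta).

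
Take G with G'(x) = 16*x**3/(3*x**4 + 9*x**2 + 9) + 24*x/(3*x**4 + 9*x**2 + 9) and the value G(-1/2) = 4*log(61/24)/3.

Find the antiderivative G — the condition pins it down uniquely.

G'(x) matches the chain-rule pattern g'(h)*h' with inner function h(x) = 2*x**4/3 + 2*x**2 + 2; substituting u = h(x) collapses the integral.
A general antiderivative is 4*log(2*x**4/3 + 2*x**2 + 2)/3 + C.
The condition gives C = 4*log(61/24)/3 - (4*log(61/24)/3) = 0.
So G(x) = 4*log(2*x**4/3 + 2*x**2 + 2)/3.
Check: d/dx[4*log(2*x**4/3 + 2*x**2 + 2)/3] = (16*x**3 + 24*x)/(3*x**4 + 9*x**2 + 9), which equals G'(x).

G(x) = 4*log(2*x**4/3 + 2*x**2 + 2)/3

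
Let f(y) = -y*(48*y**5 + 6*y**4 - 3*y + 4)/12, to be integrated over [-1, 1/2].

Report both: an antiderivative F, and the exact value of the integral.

Antiderivative: F(y) = -4*y**7/7 - y**6/12 + y**3/12 - y**2/6; value = -493/1792

Whatever form F(y) takes, F'(y) = f(y) is non-negotiable.
F(y) = -4*y**7/7 - y**6/12 + y**3/12 - y**2/6 is an antiderivative of f.
Check: d/dy[-4*y**7/7 - y**6/12 + y**3/12 - y**2/6] = -4*y**6 - y**5/2 + y**2/4 - y/3, which equals f(y).
F(1/2) = -199/5376; F(-1) = 5/21.
Integral = F(1/2) - F(-1) = -493/1792.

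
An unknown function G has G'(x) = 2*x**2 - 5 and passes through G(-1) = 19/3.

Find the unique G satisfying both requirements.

G(x) = (2*x**3 - 15*x + 6)/3

Any candidate G(x) must reproduce the stated G'(x) exactly.
A general antiderivative is 2*x**3/3 - 5*x + C.
The condition gives C = 19/3 - (13/3) = 2.
So G(x) = (2*x**3 - 15*x + 6)/3.
Check: d/dx[(2*x**3 - 15*x + 6)/3] = 2*x**2 - 5 = G'(x).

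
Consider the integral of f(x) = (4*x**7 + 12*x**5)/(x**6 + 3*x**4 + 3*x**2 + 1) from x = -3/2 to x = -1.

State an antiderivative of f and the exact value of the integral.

Recognize the product-rule pattern: f = u'v + uv' with u = 2*x**6, v = 1/(x**4 + 2*x**2 + 1), so integration by parts undoes it.
F(x) = 2*x**6/(x**4 + 2*x**2 + 1) is an antiderivative of f.
Check: d/dx[2*x**6/(x**4 + 2*x**2 + 1)] = (4*x**7 + 12*x**5)/(x**6 + 3*x**4 + 3*x**2 + 1) = f(x).
F(-1) = 1/2; F(-3/2) = 729/338.
Integral = F(-1) - F(-3/2) = -280/169.

Antiderivative: F(x) = 2*x**6/(x**4 + 2*x**2 + 1); value = -280/169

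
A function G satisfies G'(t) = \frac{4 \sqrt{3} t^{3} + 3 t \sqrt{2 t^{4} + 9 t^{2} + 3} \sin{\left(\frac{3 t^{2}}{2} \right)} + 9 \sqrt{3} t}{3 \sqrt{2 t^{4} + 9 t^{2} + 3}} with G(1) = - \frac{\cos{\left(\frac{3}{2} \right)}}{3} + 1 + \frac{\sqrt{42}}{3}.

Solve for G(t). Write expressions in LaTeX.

G(t) = \sqrt{\frac{2 t^{4}}{3} + 3 t^{2} + 1} - \frac{\cos{\left(\frac{3 t^{2}}{2} \right)}}{3} + 1

Any candidate G(t) must reproduce the stated G'(t) exactly.
A general antiderivative is \sqrt{\frac{2 t^{4}}{3} + 3 t^{2} + 1} - \frac{\cos{\left(\frac{3 t^{2}}{2} \right)}}{3} + C.
The condition gives C = - \frac{\cos{\left(\frac{3}{2} \right)}}{3} + 1 + \frac{\sqrt{42}}{3} - (- \frac{\cos{\left(\frac{3}{2} \right)}}{3} + \frac{\sqrt{42}}{3}) = 1.
So G(t) = \sqrt{\frac{2 t^{4}}{3} + 3 t^{2} + 1} - \frac{\cos{\left(\frac{3 t^{2}}{2} \right)}}{3} + 1.
Check: d/dt[\sqrt{\frac{2 t^{4}}{3} + 3 t^{2} + 1} - \frac{\cos{\left(\frac{3 t^{2}}{2} \right)}}{3} + 1] = \frac{4 \sqrt{3} t^{3} + 3 t \sqrt{2 t^{4} + 9 t^{2} + 3} \sin{\left(\frac{3 t^{2}}{2} \right)} + 9 \sqrt{3} t}{3 \sqrt{2 t^{4} + 9 t^{2} + 3}} = G'(t).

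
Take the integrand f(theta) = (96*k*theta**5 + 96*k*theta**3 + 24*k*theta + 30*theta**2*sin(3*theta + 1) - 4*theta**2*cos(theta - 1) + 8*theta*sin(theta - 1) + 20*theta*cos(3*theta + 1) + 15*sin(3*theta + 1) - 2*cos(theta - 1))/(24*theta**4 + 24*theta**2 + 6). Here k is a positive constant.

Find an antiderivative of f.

A first test for any F(theta): its theta-derivative must equal f(theta) identically.
Check: d/dtheta[2*k*theta**2 - (2*sin(theta - 1)/3 + 5*cos(3*theta + 1)/3)/(2*(2*theta**2 + 1))] = (96*k*theta**5 + 96*k*theta**3 + 24*k*theta + 30*theta**2*sin(3*theta + 1) - 4*theta**2*cos(theta - 1) + 8*theta*sin(theta - 1) + 20*theta*cos(3*theta + 1) + 15*sin(3*theta + 1) - 2*cos(theta - 1))/(24*theta**4 + 24*theta**2 + 6) = f(theta).

An antiderivative is F(theta) = 2*k*theta**2 - (2*sin(theta - 1)/3 + 5*cos(3*theta + 1)/3)/(2*(2*theta**2 + 1)).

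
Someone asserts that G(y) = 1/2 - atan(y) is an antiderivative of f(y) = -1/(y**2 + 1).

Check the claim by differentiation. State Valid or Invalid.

Valid - the claim checks out under differentiation.

d/dy[G] = -1/(y**2 + 1)
This equals f(y) exactly, so the claim holds.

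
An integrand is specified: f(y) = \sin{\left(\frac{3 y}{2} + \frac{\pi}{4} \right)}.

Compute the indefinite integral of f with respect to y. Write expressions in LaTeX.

F(y) = - \frac{2 \cos{\left(\frac{3 y}{2} + \frac{\pi}{4} \right)}}{3} + C

A candidate is checked by its d/dy: the result must match f(y).
Check: d/dy[- \frac{2 \cos{\left(\frac{3 y}{2} + \frac{\pi}{4} \right)}}{3}] = \sin{\left(\frac{3 y}{2} + \frac{\pi}{4} \right)} = f(y).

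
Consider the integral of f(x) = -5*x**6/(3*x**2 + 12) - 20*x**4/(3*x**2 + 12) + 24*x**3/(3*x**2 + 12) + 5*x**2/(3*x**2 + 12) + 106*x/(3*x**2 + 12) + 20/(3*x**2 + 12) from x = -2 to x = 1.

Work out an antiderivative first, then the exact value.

Integrate term by term and add the pieces.
F(x) = -x**5/3 + 4*x**2 + 5*x/3 + 5*log(3*x**2/2 + 6)/3 is an antiderivative of f.
Check: d/dx[-x**5/3 + 4*x**2 + 5*x/3 + 5*log(3*x**2/2 + 6)/3] = (-5*x**6 - 20*x**4 + 24*x**3 + 5*x**2 + 106*x + 20)/(3*x**2 + 12), which equals f(x).
F(1) = 5*log(15/2)/3 + 16/3; F(-2) = 5*log(12)/3 + 70/3.
Integral = F(1) - F(-2) = -18 - 5*log(12)/3 + 5*log(15/2)/3.

Antiderivative: F(x) = -x**5/3 + 4*x**2 + 5*x/3 + 5*log(3*x**2/2 + 6)/3; value = -18 - 5*log(12)/3 + 5*log(15/2)/3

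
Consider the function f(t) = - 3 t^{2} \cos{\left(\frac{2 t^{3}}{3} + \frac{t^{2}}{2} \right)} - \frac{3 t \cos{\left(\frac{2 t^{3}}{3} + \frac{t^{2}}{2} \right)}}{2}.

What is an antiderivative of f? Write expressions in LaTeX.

An antiderivative is F(t) = - \frac{3 \sin{\left(\frac{2 t^{3}}{3} + \frac{t^{2}}{2} \right)}}{2}.

The substitution u = \frac{2 t^{3}}{3} + \frac{t^{2}}{2} works: f is exactly (dF/du)*(du/dt) for that inner function.
Check: d/dt[- \frac{3 \sin{\left(\frac{2 t^{3}}{3} + \frac{t^{2}}{2} \right)}}{2}] = - 3 t^{2} \cos{\left(\frac{2 t^{3}}{3} + \frac{t^{2}}{2} \right)} - \frac{3 t \cos{\left(\frac{2 t^{3}}{3} + \frac{t^{2}}{2} \right)}}{2} = f(t).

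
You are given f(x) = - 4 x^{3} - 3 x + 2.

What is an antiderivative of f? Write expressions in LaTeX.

An antiderivative is F(x) = - x^{4} - \frac{3 x^{2}}{2} + 2 x.

Integrate term by term and add the pieces.
Check: d/dx[- x^{4} - \frac{3 x^{2}}{2} + 2 x] = - 4 x^{3} - 3 x + 2 = f(x).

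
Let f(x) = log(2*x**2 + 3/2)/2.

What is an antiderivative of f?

An antiderivative is F(x) = (x*log(2*x**2 + 3/2) - 2*x + sqrt(3)*atan(2*sqrt(3)*x/3))/2.

Whatever form F(x) takes, F'(x) = f(x) is non-negotiable.
Check: d/dx[(x*log(2*x**2 + 3/2) - 2*x + sqrt(3)*atan(2*sqrt(3)*x/3))/2] = log(2*x**2 + 3/2)/2 = f(x).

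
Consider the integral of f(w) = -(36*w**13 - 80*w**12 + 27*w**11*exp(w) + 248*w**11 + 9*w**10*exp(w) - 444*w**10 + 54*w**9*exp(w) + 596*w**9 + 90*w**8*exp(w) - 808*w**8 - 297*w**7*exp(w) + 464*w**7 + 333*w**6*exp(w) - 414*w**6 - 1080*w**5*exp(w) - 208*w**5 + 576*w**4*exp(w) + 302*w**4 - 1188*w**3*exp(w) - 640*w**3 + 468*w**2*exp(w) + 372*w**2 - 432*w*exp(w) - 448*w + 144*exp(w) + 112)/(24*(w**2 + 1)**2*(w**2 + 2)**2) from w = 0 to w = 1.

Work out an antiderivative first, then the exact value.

Antiderivative: F(w) = -w**6/4 + 2*w**5/3 - w**4/3 - 9*w**3*exp(w)/8 - w**3/2 - 3*w**3/(4*w**4 + 12*w**2 + 8) + 3*w**2*exp(w) + 4*w**2/3 + 2*w**2/(w**4 + 3*w**2 + 2) - 3*w*exp(w)/2 - 2*w/3 - w/(w**4 + 3*w**2 + 2); value = 7/24 + 3*exp(1)/8

f has the shape u'v + uv' for u = -3*w**3/4 + 2*w**2 - w and v = w**3/3 + 3*exp(w)/2 + 2/3 + 1/(w**4 + 3*w**2 + 2) — it is the derivative of the product u*v.
F(w) = -w**6/4 + 2*w**5/3 - w**4/3 - 9*w**3*exp(w)/8 - w**3/2 - 3*w**3/(4*w**4 + 12*w**2 + 8) + 3*w**2*exp(w) + 4*w**2/3 + 2*w**2/(w**4 + 3*w**2 + 2) - 3*w*exp(w)/2 - 2*w/3 - w/(w**4 + 3*w**2 + 2) is an antiderivative of f.
Check: d/dw[-w**6/4 + 2*w**5/3 - w**4/3 - 9*w**3*exp(w)/8 - w**3/2 - 3*w**3/(4*w**4 + 12*w**2 + 8) + 3*w**2*exp(w) + 4*w**2/3 + 2*w**2/(w**4 + 3*w**2 + 2) - 3*w*exp(w)/2 - 2*w/3 - w/(w**4 + 3*w**2 + 2)] = (-36*w**13 + 80*w**12 - 27*w**11*exp(w) - 248*w**11 - 9*w**10*exp(w) + 444*w**10 - 54*w**9*exp(w) - 596*w**9 - 90*w**8*exp(w) + 808*w**8 + 297*w**7*exp(w) - 464*w**7 - 333*w**6*exp(w) + 414*w**6 + 1080*w**5*exp(w) + 208*w**5 - 576*w**4*exp(w) - 302*w**4 + 1188*w**3*exp(w) + 640*w**3 - 468*w**2*exp(w) - 372*w**2 + 432*w*exp(w) + 448*w - 144*exp(w) - 112)/(24*w**8 + 144*w**6 + 312*w**4 + 288*w**2 + 96), which equals f(w).
F(1) = 7/24 + 3*exp(1)/8; F(0) = 0.
Integral = F(1) - F(0) = 7/24 + 3*exp(1)/8.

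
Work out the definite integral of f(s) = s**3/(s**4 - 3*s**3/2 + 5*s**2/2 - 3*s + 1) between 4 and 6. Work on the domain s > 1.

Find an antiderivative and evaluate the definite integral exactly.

Antiderivative: F(s) = 2*log(s - 1)/3 - log(s - 1/2)/9 + 2*log(s**2 + 2)/9 + 4*sqrt(2)*atan(sqrt(2)*s/2)/9; value = -4*sqrt(2)*atan(2*sqrt(2))/9 - 2*log(3)/3 - 2*log(18)/9 - log(11/2)/9 + log(7/2)/9 + 2*log(38)/9 + 4*sqrt(2)*atan(3*sqrt(2))/9 + 2*log(5)/3

The denominator factors as (s - 1)*(2*s - 1)*(s**2 + 2); partial fractions split f into directly integrable pieces: 4*(s + 2)/(9*(s**2 + 2)) - 2/(9*(2*s - 1)) + 2/(3*(s - 1)).
F(s) = 2*log(s - 1)/3 - log(s - 1/2)/9 + 2*log(s**2 + 2)/9 + 4*sqrt(2)*atan(sqrt(2)*s/2)/9 is an antiderivative of f.
Check: d/ds[2*log(s - 1)/3 - log(s - 1/2)/9 + 2*log(s**2 + 2)/9 + 4*sqrt(2)*atan(sqrt(2)*s/2)/9] = 2*s**3/(2*s**4 - 3*s**3 + 5*s**2 - 6*s + 2), which equals f(s).
F(6) = -log(11/2)/9 + 2*log(38)/9 + 4*sqrt(2)*atan(3*sqrt(2))/9 + 2*log(5)/3; F(4) = -log(7/2)/9 + 2*log(18)/9 + 2*log(3)/3 + 4*sqrt(2)*atan(2*sqrt(2))/9.
Integral = F(6) - F(4) = -4*sqrt(2)*atan(2*sqrt(2))/9 - 2*log(3)/3 - 2*log(18)/9 - log(11/2)/9 + log(7/2)/9 + 2*log(38)/9 + 4*sqrt(2)*atan(3*sqrt(2))/9 + 2*log(5)/3.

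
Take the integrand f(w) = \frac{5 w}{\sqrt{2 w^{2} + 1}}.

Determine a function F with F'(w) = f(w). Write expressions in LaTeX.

An antiderivative is F(w) = \frac{5 \sqrt{2 w^{2} + 1}}{2}.

The substitution u = 2 w^{2} + 1 works: f is exactly (dF/du)*(du/dw) for that inner function.
Check: d/dw[\frac{5 \sqrt{2 w^{2} + 1}}{2}] = \frac{5 w}{\sqrt{2 w^{2} + 1}} = f(w).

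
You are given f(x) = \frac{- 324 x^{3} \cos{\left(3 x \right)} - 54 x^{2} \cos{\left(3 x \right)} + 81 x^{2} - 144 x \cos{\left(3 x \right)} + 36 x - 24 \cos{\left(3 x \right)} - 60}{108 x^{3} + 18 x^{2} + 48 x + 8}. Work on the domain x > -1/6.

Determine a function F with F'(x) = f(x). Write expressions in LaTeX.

A first test for any F(x): its x-derivative must equal f(x) identically.
Check: d/dx[- \frac{5 \log{\left(3 x + \frac{1}{2} \right)} - 4 \log{\left(\frac{3 x^{2}}{2} + \frac{2}{3} \right)} + 4 \sin{\left(3 x \right)}}{4}] = \frac{- 324 x^{3} \cos{\left(3 x \right)} - 54 x^{2} \cos{\left(3 x \right)} + 81 x^{2} - 144 x \cos{\left(3 x \right)} + 36 x - 24 \cos{\left(3 x \right)} - 60}{108 x^{3} + 18 x^{2} + 48 x + 8} = f(x).

An antiderivative is F(x) = - \frac{5 \log{\left(3 x + \frac{1}{2} \right)} - 4 \log{\left(\frac{3 x^{2}}{2} + \frac{2}{3} \right)} + 4 \sin{\left(3 x \right)}}{4}.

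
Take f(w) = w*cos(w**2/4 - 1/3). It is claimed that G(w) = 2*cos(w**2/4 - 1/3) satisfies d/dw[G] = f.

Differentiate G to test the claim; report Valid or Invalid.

Invalid: d/dw[G] - f = -w*sin(w**2/4 - 1/3) - w*cos(w**2/4 - 1/3), which is not 0.

d/dw[G] = -w*sin(w**2/4 - 1/3)
d/dw[G] - f(w) = -w*sin(w**2/4 - 1/3) - w*cos(w**2/4 - 1/3) != 0.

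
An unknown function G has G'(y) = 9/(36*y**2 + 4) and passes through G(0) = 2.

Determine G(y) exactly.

G(y) = (3*atan(3*y) + 8)/4

For G(y) to be correct, d/dy[G] must agree with the stated G'(y) identically.
A general antiderivative is 3*atan(3*y)/4 + C.
The condition gives C = 2 - (0) = 2.
So G(y) = (3*atan(3*y) + 8)/4.
Check: d/dy[(3*atan(3*y) + 8)/4] = 9/(36*y**2 + 4) = G'(y).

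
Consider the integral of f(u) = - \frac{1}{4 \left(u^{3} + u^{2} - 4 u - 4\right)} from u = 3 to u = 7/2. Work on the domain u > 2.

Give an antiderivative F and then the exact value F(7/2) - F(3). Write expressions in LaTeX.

The denominator factors as 4 \left(u - 2\right) \left(u + 1\right) \left(u + 2\right); partial fractions split f into directly integrable pieces: - \frac{1}{16 \left(u + 2\right)} + \frac{1}{12 \left(u + 1\right)} - \frac{1}{48 \left(u - 2\right)}.
F(u) = - \frac{\log{\left(u - 2 \right)}}{48} + \frac{\log{\left(u + 1 \right)}}{12} - \frac{\log{\left(u + 2 \right)}}{16} is an antiderivative of f.
Check: d/du[- \frac{\log{\left(u - 2 \right)}}{48} + \frac{\log{\left(u + 1 \right)}}{12} - \frac{\log{\left(u + 2 \right)}}{16}] = - \frac{1}{4 u^{3} + 4 u^{2} - 16 u - 16}, which equals f(u).
F(7/2) = - \frac{\log{\left(\frac{11}{2} \right)}}{16} - \frac{\log{\left(\frac{3}{2} \right)}}{48} + \frac{\log{\left(\frac{9}{2} \right)}}{12}; F(3) = - \frac{\log{\left(5 \right)}}{16} + \frac{\log{\left(4 \right)}}{12}.
Integral = F(7/2) - F(3) = - \frac{\log{\left(4 \right)}}{12} - \frac{\log{\left(\frac{11}{2} \right)}}{16} - \frac{\log{\left(\frac{3}{2} \right)}}{48} + \frac{\log{\left(5 \right)}}{16} + \frac{\log{\left(\frac{9}{2} \right)}}{12}.

Antiderivative: F(u) = - \frac{\log{\left(u - 2 \right)}}{48} + \frac{\log{\left(u + 1 \right)}}{12} - \frac{\log{\left(u + 2 \right)}}{16}; value = - \frac{\log{\left(4 \right)}}{12} - \frac{\log{\left(\frac{11}{2} \right)}}{16} - \frac{\log{\left(\frac{3}{2} \right)}}{48} + \frac{\log{\left(5 \right)}}{16} + \frac{\log{\left(\frac{9}{2} \right)}}{12}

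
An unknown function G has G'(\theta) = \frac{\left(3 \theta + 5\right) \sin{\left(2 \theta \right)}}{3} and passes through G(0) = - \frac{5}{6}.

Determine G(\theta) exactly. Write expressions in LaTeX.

G(\theta) = - \frac{6 \theta \cos{\left(2 \theta \right)} - 3 \sin{\left(2 \theta \right)} + 10 \cos{\left(2 \theta \right)}}{12}

Since d/d\theta undoes antidifferentiation here, G(\theta) must give back the stated G'(\theta).
A general antiderivative is - \frac{\theta \cos{\left(2 \theta \right)}}{2} + \frac{\sin{\left(2 \theta \right)}}{4} - \frac{5 \cos{\left(2 \theta \right)}}{6} + C.
The condition gives C = - \frac{5}{6} - (- \frac{5}{6}) = 0.
So G(\theta) = - \frac{6 \theta \cos{\left(2 \theta \right)} - 3 \sin{\left(2 \theta \right)} + 10 \cos{\left(2 \theta \right)}}{12}.
Check: d/d\theta[- \frac{6 \theta \cos{\left(2 \theta \right)} - 3 \sin{\left(2 \theta \right)} + 10 \cos{\left(2 \theta \right)}}{12}] = \theta \sin{\left(2 \theta \right)} + \frac{5 \sin{\left(2 \theta \right)}}{3}, which equals G'(\theta).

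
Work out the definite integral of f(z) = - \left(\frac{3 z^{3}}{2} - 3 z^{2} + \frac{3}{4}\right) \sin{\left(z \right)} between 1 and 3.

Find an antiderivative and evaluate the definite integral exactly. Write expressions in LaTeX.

Antiderivative: F(z) = \frac{3 z^{3} \cos{\left(z \right)}}{2} - \frac{9 z^{2} \sin{\left(z \right)}}{2} - 3 z^{2} \cos{\left(z \right)} + 6 z \sin{\left(z \right)} - 9 z \cos{\left(z \right)} + 9 \sin{\left(z \right)} + \frac{27 \cos{\left(z \right)}}{4}; value = - \frac{21 \sin{\left(1 \right)}}{2} - \frac{27 \sin{\left(3 \right)}}{2} + \frac{15 \cos{\left(1 \right)}}{4} - \frac{27 \cos{\left(3 \right)}}{4}

Check any antiderivative F(z) by computing F'(z) and comparing it with f(z).
F(z) = \frac{3 z^{3} \cos{\left(z \right)}}{2} - \frac{9 z^{2} \sin{\left(z \right)}}{2} - 3 z^{2} \cos{\left(z \right)} + 6 z \sin{\left(z \right)} - 9 z \cos{\left(z \right)} + 9 \sin{\left(z \right)} + \frac{27 \cos{\left(z \right)}}{4} is an antiderivative of f.
Check: d/dz[\frac{3 z^{3} \cos{\left(z \right)}}{2} - \frac{9 z^{2} \sin{\left(z \right)}}{2} - 3 z^{2} \cos{\left(z \right)} + 6 z \sin{\left(z \right)} - 9 z \cos{\left(z \right)} + 9 \sin{\left(z \right)} + \frac{27 \cos{\left(z \right)}}{4}] = - \frac{3 z^{3} \sin{\left(z \right)}}{2} + 3 z^{2} \sin{\left(z \right)} - \frac{3 \sin{\left(z \right)}}{4}, which equals f(z).
F(3) = - \frac{27 \sin{\left(3 \right)}}{2} - \frac{27 \cos{\left(3 \right)}}{4}; F(1) = - \frac{15 \cos{\left(1 \right)}}{4} + \frac{21 \sin{\left(1 \right)}}{2}.
Integral = F(3) - F(1) = - \frac{21 \sin{\left(1 \right)}}{2} - \frac{27 \sin{\left(3 \right)}}{2} + \frac{15 \cos{\left(1 \right)}}{4} - \frac{27 \cos{\left(3 \right)}}{4}.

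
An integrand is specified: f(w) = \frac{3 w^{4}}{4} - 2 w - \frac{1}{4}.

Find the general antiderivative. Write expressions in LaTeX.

The integrand splits into summands that can be handled one at a time.
Check: d/dw[\frac{3 w^{5}}{20} - w^{2} - \frac{w}{4}] = \frac{3 w^{4}}{4} - 2 w - \frac{1}{4} = f(w).

F(w) = \frac{3 w^{5}}{20} - w^{2} - \frac{w}{4} + C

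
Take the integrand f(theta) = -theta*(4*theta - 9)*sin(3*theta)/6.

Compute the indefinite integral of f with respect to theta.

Check any antiderivative F(theta) by computing F'(theta) and comparing it with f(theta).
Check: d/dtheta[2*theta**2*cos(3*theta)/9 - 4*theta*sin(3*theta)/27 - theta*cos(3*theta)/2 + sin(3*theta)/6 - 4*cos(3*theta)/81] = -2*theta**2*sin(3*theta)/3 + 3*theta*sin(3*theta)/2, which equals f(theta).

F(theta) = 2*theta**2*cos(3*theta)/9 - 4*theta*sin(3*theta)/27 - theta*cos(3*theta)/2 + sin(3*theta)/6 - 4*cos(3*theta)/81 + C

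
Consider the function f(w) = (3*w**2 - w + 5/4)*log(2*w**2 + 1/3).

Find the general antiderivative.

An antiderivative F(w) passes only if d/dw[F] lands on f(w) exactly.
Check: d/dw[(36*w**3*log(2*w**2 + 1/3) - 24*w**3 - 18*w**2*log(2*w**2 + 1/3) + 18*w**2 + 45*w*log(2*w**2 + 1/3) - 78*w - 3*log(w**2 + 1/6) + 13*sqrt(6)*atan(sqrt(6)*w))/36] = 3*w**2*log(2*w**2 + 1/3) - w*log(2*w**2 + 1/3) + 5*log(2*w**2 + 1/3)/4, which equals f(w).

F(w) = (36*w**3*log(2*w**2 + 1/3) - 24*w**3 - 18*w**2*log(2*w**2 + 1/3) + 18*w**2 + 45*w*log(2*w**2 + 1/3) - 78*w - 3*log(w**2 + 1/6) + 13*sqrt(6)*atan(sqrt(6)*w))/36 + C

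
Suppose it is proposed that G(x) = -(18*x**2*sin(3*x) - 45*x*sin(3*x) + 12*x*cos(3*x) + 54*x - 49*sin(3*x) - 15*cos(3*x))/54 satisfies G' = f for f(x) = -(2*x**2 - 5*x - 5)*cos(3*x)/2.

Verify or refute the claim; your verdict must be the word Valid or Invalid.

Invalid: d/dx[G] - f = -1, which is not 0.

d/dx[G] = -x**2*cos(3*x) + 5*x*cos(3*x)/2 + 5*cos(3*x)/2 - 1
d/dx[G] - f(x) = -1 != 0.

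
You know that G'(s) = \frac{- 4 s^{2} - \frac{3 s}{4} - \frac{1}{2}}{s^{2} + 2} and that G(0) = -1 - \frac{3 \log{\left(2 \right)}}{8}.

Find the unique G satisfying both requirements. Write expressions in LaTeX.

G(s) = - \frac{32 s + 3 \log{\left(s^{2} + 2 \right)} - 30 \sqrt{2} \operatorname{atan}{\left(\frac{\sqrt{2} s}{2} \right)} + 8}{8}

Differentiate the proposed G(s) back; it has to land on the given G'(s).
A general antiderivative is - 4 s - \frac{3 \log{\left(s^{2} + 2 \right)}}{8} + \frac{15 \sqrt{2} \operatorname{atan}{\left(\frac{\sqrt{2} s}{2} \right)}}{4} + C.
The condition gives C = -1 - \frac{3 \log{\left(2 \right)}}{8} - (- \frac{3 \log{\left(2 \right)}}{8}) = -1.
So G(s) = - \frac{32 s + 3 \log{\left(s^{2} + 2 \right)} - 30 \sqrt{2} \operatorname{atan}{\left(\frac{\sqrt{2} s}{2} \right)} + 8}{8}.
Check: d/ds[- \frac{32 s + 3 \log{\left(s^{2} + 2 \right)} - 30 \sqrt{2} \operatorname{atan}{\left(\frac{\sqrt{2} s}{2} \right)} + 8}{8}] = \frac{- 16 s^{2} - 3 s - 2}{4 s^{2} + 8}, which equals G'(s).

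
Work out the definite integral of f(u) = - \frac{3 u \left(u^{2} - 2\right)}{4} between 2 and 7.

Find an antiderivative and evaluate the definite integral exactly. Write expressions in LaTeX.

Antiderivative: F(u) = - \frac{3 \left(1 - \frac{u^{2}}{2}\right)^{2}}{4}; value = - \frac{6615}{16}

f matches the chain-rule pattern g'(h)*h' with inner function h(u) = 1 - \frac{u^{2}}{2}; substituting w = h(u) collapses the integral.
F(u) = - \frac{3 \left(1 - \frac{u^{2}}{2}\right)^{2}}{4} is an antiderivative of f.
Check: d/du[- \frac{3 \left(1 - \frac{u^{2}}{2}\right)^{2}}{4}] = - \frac{3 u^{3}}{4} + \frac{3 u}{2}, which equals f(u).
F(7) = - \frac{6627}{16}; F(2) = - \frac{3}{4}.
Integral = F(7) - F(2) = - \frac{6615}{16}.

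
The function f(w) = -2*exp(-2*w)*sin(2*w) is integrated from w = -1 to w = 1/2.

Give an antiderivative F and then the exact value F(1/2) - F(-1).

Whatever form F(w) takes, F'(w) = f(w) is non-negotiable.
F(w) = exp(-2*w)*sin(2*w)/2 + exp(-2*w)*cos(2*w)/2 is an antiderivative of f.
Check: d/dw[exp(-2*w)*sin(2*w)/2 + exp(-2*w)*cos(2*w)/2] = -2*exp(-2*w)*sin(2*w) = f(w).
F(1/2) = exp(-1)*cos(1)/2 + exp(-1)*sin(1)/2; F(-1) = -exp(2)*sin(2)/2 + exp(2)*cos(2)/2.
Integral = F(1/2) - F(-1) = exp(-1)*cos(1)/2 + exp(-1)*sin(1)/2 - exp(2)*cos(2)/2 + exp(2)*sin(2)/2.

Antiderivative: F(w) = exp(-2*w)*sin(2*w)/2 + exp(-2*w)*cos(2*w)/2; value = exp(-1)*cos(1)/2 + exp(-1)*sin(1)/2 - exp(2)*cos(2)/2 + exp(2)*sin(2)/2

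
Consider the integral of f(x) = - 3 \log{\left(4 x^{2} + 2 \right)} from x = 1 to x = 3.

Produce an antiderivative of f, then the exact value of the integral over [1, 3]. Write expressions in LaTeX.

Antiderivative: F(x) = - 3 x \log{\left(4 x^{2} + 2 \right)} + 6 x - 3 \sqrt{2} \operatorname{atan}{\left(\sqrt{2} x \right)}; value = - 9 \log{\left(38 \right)} - 3 \sqrt{2} \operatorname{atan}{\left(3 \sqrt{2} \right)} + 3 \sqrt{2} \operatorname{atan}{\left(\sqrt{2} \right)} + 3 \log{\left(6 \right)} + 12

Recover f(x) by differentiating a candidate F(x); any mismatch rules it out.
F(x) = - 3 x \log{\left(4 x^{2} + 2 \right)} + 6 x - 3 \sqrt{2} \operatorname{atan}{\left(\sqrt{2} x \right)} is an antiderivative of f.
Check: d/dx[- 3 x \log{\left(4 x^{2} + 2 \right)} + 6 x - 3 \sqrt{2} \operatorname{atan}{\left(\sqrt{2} x \right)}] = - 3 \log{\left(2 x^{2} + 1 \right)} - 3 \log{\left(2 \right)}, which equals f(x).
F(3) = - 9 \log{\left(38 \right)} - 3 \sqrt{2} \operatorname{atan}{\left(3 \sqrt{2} \right)} + 18; F(1) = - 3 \log{\left(6 \right)} - 3 \sqrt{2} \operatorname{atan}{\left(\sqrt{2} \right)} + 6.
Integral = F(3) - F(1) = - 9 \log{\left(38 \right)} - 3 \sqrt{2} \operatorname{atan}{\left(3 \sqrt{2} \right)} + 3 \sqrt{2} \operatorname{atan}{\left(\sqrt{2} \right)} + 3 \log{\left(6 \right)} + 12.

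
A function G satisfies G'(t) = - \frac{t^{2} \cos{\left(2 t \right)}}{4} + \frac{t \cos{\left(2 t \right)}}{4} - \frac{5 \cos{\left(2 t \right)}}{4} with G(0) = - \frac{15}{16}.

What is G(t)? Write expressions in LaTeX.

The integrand splits into summands that can be handled one at a time.
A general antiderivative is - \frac{t^{2} \sin{\left(2 t \right)}}{8} + \frac{t \sin{\left(2 t \right)}}{8} - \frac{t \cos{\left(2 t \right)}}{8} - \frac{9 \sin{\left(2 t \right)}}{16} + \frac{\cos{\left(2 t \right)}}{16} + C.
The condition gives C = - \frac{15}{16} - (\frac{1}{16}) = -1.
So G(t) = \frac{- 2 t^{2} \sin{\left(2 t \right)} + 2 t \sin{\left(2 t \right)} - 2 t \cos{\left(2 t \right)} - 9 \sin{\left(2 t \right)} + \cos{\left(2 t \right)} - 16}{16}.
Check: d/dt[\frac{- 2 t^{2} \sin{\left(2 t \right)} + 2 t \sin{\left(2 t \right)} - 2 t \cos{\left(2 t \right)} - 9 \sin{\left(2 t \right)} + \cos{\left(2 t \right)} - 16}{16}] = - \frac{t^{2} \cos{\left(2 t \right)}}{4} + \frac{t \cos{\left(2 t \right)}}{4} - \frac{5 \cos{\left(2 t \right)}}{4} = G'(t).

G(t) = \frac{- 2 t^{2} \sin{\left(2 t \right)} + 2 t \sin{\left(2 t \right)} - 2 t \cos{\left(2 t \right)} - 9 \sin{\left(2 t \right)} + \cos{\left(2 t \right)} - 16}{16}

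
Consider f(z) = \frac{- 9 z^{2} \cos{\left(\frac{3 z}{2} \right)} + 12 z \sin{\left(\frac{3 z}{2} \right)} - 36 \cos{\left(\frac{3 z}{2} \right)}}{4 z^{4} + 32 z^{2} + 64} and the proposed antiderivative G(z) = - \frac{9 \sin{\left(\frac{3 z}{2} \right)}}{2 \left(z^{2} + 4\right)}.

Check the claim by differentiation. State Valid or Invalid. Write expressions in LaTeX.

d/dz[G] = \frac{- 27 z^{2} \cos{\left(\frac{3 z}{2} \right)} + 36 z \sin{\left(\frac{3 z}{2} \right)} - 108 \cos{\left(\frac{3 z}{2} \right)}}{4 z^{4} + 32 z^{2} + 64}
d/dz[G] - f(z) = \frac{- 9 z^{2} \cos{\left(\frac{3 z}{2} \right)} + 12 z \sin{\left(\frac{3 z}{2} \right)} - 36 \cos{\left(\frac{3 z}{2} \right)}}{2 z^{4} + 16 z^{2} + 32} != 0.

Invalid: d/dz[G] - f = \frac{- 9 z^{2} \cos{\left(\frac{3 z}{2} \right)} + 12 z \sin{\left(\frac{3 z}{2} \right)} - 36 \cos{\left(\frac{3 z}{2} \right)}}{2 z^{4} + 16 z^{2} + 32}, which is not 0.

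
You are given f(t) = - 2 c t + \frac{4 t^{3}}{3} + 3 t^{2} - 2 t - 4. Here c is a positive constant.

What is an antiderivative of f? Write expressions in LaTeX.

The integrand splits into summands that can be handled one at a time.
Check: d/dt[- c t^{2} + \frac{t^{4}}{3} + t^{3} - t^{2} - 4 t] = - 2 c t + \frac{4 t^{3}}{3} + 3 t^{2} - 2 t - 4 = f(t).

An antiderivative is F(t) = - c t^{2} + \frac{t^{4}}{3} + t^{3} - t^{2} - 4 t.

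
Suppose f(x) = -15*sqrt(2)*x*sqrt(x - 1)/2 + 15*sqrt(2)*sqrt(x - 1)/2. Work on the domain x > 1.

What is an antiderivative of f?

Integrate term by term and add the pieces.
Check: d/dx[-3*sqrt(2)*(x - 1)**(5/2)] = -15*sqrt(2)*x*sqrt(x - 1)/2 + 15*sqrt(2)*sqrt(x - 1)/2 = f(x).

An antiderivative is F(x) = -3*sqrt(2)*(x - 1)**(5/2).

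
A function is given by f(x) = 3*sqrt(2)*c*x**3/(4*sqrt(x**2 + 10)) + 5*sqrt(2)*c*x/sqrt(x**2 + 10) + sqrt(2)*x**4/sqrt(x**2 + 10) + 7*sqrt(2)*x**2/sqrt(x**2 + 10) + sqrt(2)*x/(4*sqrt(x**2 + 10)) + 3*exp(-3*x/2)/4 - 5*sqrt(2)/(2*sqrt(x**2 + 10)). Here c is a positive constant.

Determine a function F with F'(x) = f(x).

An antiderivative is F(x) = (sqrt(2)*c*x**2*sqrt(x**2 + 10)*exp(3*x/2) + sqrt(2)*x**3*sqrt(x**2 + 10)*exp(3*x/2) - sqrt(2)*x*sqrt(x**2 + 10)*exp(3*x/2) + sqrt(2)*sqrt(x**2 + 10)*exp(3*x/2) - 2)*exp(-3*x/2)/4.

Integrate term by term and add the pieces.
Check: d/dx[(sqrt(2)*c*x**2*sqrt(x**2 + 10)*exp(3*x/2) + sqrt(2)*x**3*sqrt(x**2 + 10)*exp(3*x/2) - sqrt(2)*x*sqrt(x**2 + 10)*exp(3*x/2) + sqrt(2)*sqrt(x**2 + 10)*exp(3*x/2) - 2)*exp(-3*x/2)/4] = (3*sqrt(2)*c*x**3*exp(3*x/2) + 20*sqrt(2)*c*x*exp(3*x/2) + 4*sqrt(2)*x**4*exp(3*x/2) + 28*sqrt(2)*x**2*exp(3*x/2) + sqrt(2)*x*exp(3*x/2) + 3*sqrt(x**2 + 10) - 10*sqrt(2)*exp(3*x/2))*exp(-3*x/2)/(4*sqrt(x**2 + 10)), which equals f(x).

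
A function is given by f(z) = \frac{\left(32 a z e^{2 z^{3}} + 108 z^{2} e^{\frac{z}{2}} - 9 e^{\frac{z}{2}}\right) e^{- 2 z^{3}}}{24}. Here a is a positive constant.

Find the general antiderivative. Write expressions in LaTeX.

An antiderivative F(z) passes only if d/dz[F] lands on f(z) exactly.
Check: d/dz[\frac{8 a z^{2} - 9 e^{- 2 z^{3} + \frac{z}{2}}}{12}] = \frac{4 a z}{3} + \frac{9 z^{2} e^{\frac{z}{2}} e^{- 2 z^{3}}}{2} - \frac{3 e^{\frac{z}{2}} e^{- 2 z^{3}}}{8}, which equals f(z).

F(z) = \frac{8 a z^{2} - 9 e^{- 2 z^{3} + \frac{z}{2}}}{12} + C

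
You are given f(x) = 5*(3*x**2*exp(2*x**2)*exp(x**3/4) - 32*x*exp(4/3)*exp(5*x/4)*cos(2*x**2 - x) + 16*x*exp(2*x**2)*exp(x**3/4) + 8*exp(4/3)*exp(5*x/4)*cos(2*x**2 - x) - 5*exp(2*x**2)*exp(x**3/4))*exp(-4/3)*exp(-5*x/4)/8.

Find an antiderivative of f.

An antiderivative is F(x) = 5*(-2*sin(2*x**2 - x) + exp(-4/3)*exp(-5*x/4)*exp(2*x**2)*exp(x**3/4))/2.

Since d/dx undoes antidifferentiation here, F'(x) = f(x) is required of F(x).
Check: d/dx[5*(-2*sin(2*x**2 - x) + exp(-4/3)*exp(-5*x/4)*exp(2*x**2)*exp(x**3/4))/2] = (15*x**2*exp(2*x**2)*exp(x**3/4) - 160*x*exp(4/3)*exp(5*x/4)*cos(2*x**2 - x) + 80*x*exp(2*x**2)*exp(x**3/4) + 40*exp(4/3)*exp(5*x/4)*cos(2*x**2 - x) - 25*exp(2*x**2)*exp(x**3/4))*exp(-4/3)*exp(-5*x/4)/8, which equals f(x).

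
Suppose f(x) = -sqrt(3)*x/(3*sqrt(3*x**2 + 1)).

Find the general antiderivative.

F(x) = -sqrt(3)*sqrt(3*x**2 + 1)/9 + C

The substitution u = x**2 + 1/3 works: f is exactly (dF/du)*(du/dx) for that inner function.
Check: d/dx[-sqrt(3)*sqrt(3*x**2 + 1)/9] = -sqrt(3)*x/(3*sqrt(3*x**2 + 1)) = f(x).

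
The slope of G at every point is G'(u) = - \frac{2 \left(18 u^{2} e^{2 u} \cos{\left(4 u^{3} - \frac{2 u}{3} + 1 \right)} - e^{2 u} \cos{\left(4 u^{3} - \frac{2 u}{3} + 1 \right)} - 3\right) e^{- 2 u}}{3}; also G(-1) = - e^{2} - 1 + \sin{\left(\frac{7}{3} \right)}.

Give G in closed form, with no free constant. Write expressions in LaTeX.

Differentiate the proposed G(u) back; it has to land on the given G'(u).
A general antiderivative is - \sin{\left(4 u^{3} - \frac{2 u}{3} + 1 \right)} - e^{- 2 u} + C.
The condition gives C = - e^{2} - 1 + \sin{\left(\frac{7}{3} \right)} - (- e^{2} + \sin{\left(\frac{7}{3} \right)}) = -1.
So G(u) = - \sin{\left(4 u^{3} - \frac{2 u}{3} + 1 \right)} - 1 - e^{- 2 u}.
Check: d/du[- \sin{\left(4 u^{3} - \frac{2 u}{3} + 1 \right)} - 1 - e^{- 2 u}] = \frac{\left(- 36 u^{2} e^{2 u} \cos{\left(4 u^{3} - \frac{2 u}{3} + 1 \right)} + 2 e^{2 u} \cos{\left(4 u^{3} - \frac{2 u}{3} + 1 \right)} + 6\right) e^{- 2 u}}{3}, which equals G'(u).

G(u) = - \sin{\left(4 u^{3} - \frac{2 u}{3} + 1 \right)} - 1 - e^{- 2 u}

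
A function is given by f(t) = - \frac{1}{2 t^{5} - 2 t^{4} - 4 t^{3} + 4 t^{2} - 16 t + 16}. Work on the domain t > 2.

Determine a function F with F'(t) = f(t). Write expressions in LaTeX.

An antiderivative is F(t) = - \frac{\log{\left(t - 2 \right)}}{48} + \frac{\log{\left(t - 1 \right)}}{18} - \frac{\log{\left(t + 2 \right)}}{144} - \frac{\log{\left(t^{2} + 2 \right)}}{72} - \frac{\sqrt{2} \operatorname{atan}{\left(\frac{\sqrt{2} t}{2} \right)}}{72}.

The denominator factors as 2 \left(t - 2\right) \left(t - 1\right) \left(t + 2\right) \left(t^{2} + 2\right); partial fractions split f into directly integrable pieces: - \frac{t + 1}{36 \left(t^{2} + 2\right)} - \frac{1}{144 \left(t + 2\right)} + \frac{1}{18 \left(t - 1\right)} - \frac{1}{48 \left(t - 2\right)}.
Check: d/dt[- \frac{\log{\left(t - 2 \right)}}{48} + \frac{\log{\left(t - 1 \right)}}{18} - \frac{\log{\left(t + 2 \right)}}{144} - \frac{\log{\left(t^{2} + 2 \right)}}{72} - \frac{\sqrt{2} \operatorname{atan}{\left(\frac{\sqrt{2} t}{2} \right)}}{72}] = - \frac{1}{2 t^{5} - 2 t^{4} - 4 t^{3} + 4 t^{2} - 16 t + 16} = f(t).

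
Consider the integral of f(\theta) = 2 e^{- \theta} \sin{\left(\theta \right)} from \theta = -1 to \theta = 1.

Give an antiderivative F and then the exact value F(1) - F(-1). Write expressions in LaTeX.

Differentiate the proposed F(\theta) back; it has to land on f(\theta) exactly.
F(\theta) = - e^{- \theta} \sin{\left(\theta \right)} - e^{- \theta} \cos{\left(\theta \right)} is an antiderivative of f.
Check: d/d\theta[- e^{- \theta} \sin{\left(\theta \right)} - e^{- \theta} \cos{\left(\theta \right)}] = 2 e^{- \theta} \sin{\left(\theta \right)} = f(\theta).
F(1) = - \frac{\sin{\left(1 \right)}}{e} - \frac{\cos{\left(1 \right)}}{e}; F(-1) = - e \cos{\left(1 \right)} + e \sin{\left(1 \right)}.
Integral = F(1) - F(-1) = - e \sin{\left(1 \right)} - \frac{\sin{\left(1 \right)}}{e} - \frac{\cos{\left(1 \right)}}{e} + e \cos{\left(1 \right)}.

Antiderivative: F(\theta) = - e^{- \theta} \sin{\left(\theta \right)} - e^{- \theta} \cos{\left(\theta \right)}; value = - e \sin{\left(1 \right)} - \frac{\sin{\left(1 \right)}}{e} - \frac{\cos{\left(1 \right)}}{e} + e \cos{\left(1 \right)}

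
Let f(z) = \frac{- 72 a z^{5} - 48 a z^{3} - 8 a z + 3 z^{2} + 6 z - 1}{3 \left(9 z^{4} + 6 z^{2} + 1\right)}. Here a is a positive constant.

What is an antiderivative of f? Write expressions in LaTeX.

A candidate is checked by its d/dz: the result must match f(z).
Check: d/dz[- \frac{4 a z^{2}}{3} - \frac{z}{9 z^{2} + 3} - \frac{1}{9 z^{2} + 3}] = \frac{- 72 a z^{5} - 48 a z^{3} - 8 a z + 3 z^{2} + 6 z - 1}{27 z^{4} + 18 z^{2} + 3}, which equals f(z).

An antiderivative is F(z) = - \frac{4 a z^{2}}{3} - \frac{z}{9 z^{2} + 3} - \frac{1}{9 z^{2} + 3}.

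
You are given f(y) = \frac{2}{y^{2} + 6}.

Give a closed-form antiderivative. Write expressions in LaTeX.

Check any antiderivative F(y) by computing F'(y) and comparing it with f(y).
Check: d/dy[\frac{\sqrt{6} \operatorname{atan}{\left(\frac{\sqrt{6} y}{6} \right)}}{3}] = \frac{2}{y^{2} + 6} = f(y).

An antiderivative is F(y) = \frac{\sqrt{6} \operatorname{atan}{\left(\frac{\sqrt{6} y}{6} \right)}}{3}.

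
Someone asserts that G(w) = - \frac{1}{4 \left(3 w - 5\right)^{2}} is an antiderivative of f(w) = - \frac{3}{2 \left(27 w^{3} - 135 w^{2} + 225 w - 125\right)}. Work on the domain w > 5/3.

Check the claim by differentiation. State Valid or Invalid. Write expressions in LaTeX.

Invalid: d/dw[G] - f = \frac{3}{27 w^{3} - 135 w^{2} + 225 w - 125}, which is not 0.

d/dw[G] = \frac{3}{54 w^{3} - 270 w^{2} + 450 w - 250}
d/dw[G] - f(w) = \frac{3}{27 w^{3} - 135 w^{2} + 225 w - 125} != 0.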